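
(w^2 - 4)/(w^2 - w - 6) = (w - 2)/(w - 3)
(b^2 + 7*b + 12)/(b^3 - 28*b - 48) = (b + 3)/(b^2 - 4*b - 12)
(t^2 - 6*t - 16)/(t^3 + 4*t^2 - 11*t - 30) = (t - 8)/(t^2 + 2*t - 15)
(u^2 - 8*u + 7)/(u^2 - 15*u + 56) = (u - 1)/(u - 8)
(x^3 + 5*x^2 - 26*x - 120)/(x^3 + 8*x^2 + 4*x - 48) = (x - 5)/(x - 2)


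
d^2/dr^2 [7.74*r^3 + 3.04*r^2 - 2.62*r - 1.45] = 46.44*r + 6.08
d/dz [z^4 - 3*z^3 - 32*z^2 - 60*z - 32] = 4*z^3 - 9*z^2 - 64*z - 60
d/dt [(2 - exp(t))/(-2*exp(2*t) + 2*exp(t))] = (-exp(2*t) + 4*exp(t) - 2)*exp(-t)/(2*(exp(2*t) - 2*exp(t) + 1))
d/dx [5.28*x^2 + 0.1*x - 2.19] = 10.56*x + 0.1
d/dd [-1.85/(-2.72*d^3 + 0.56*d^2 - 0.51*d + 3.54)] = (-15.096*d^2 + 2.072*d - 0.9435)/(2.72*d^3 - 0.56*d^2 + 0.51*d - 3.54)^2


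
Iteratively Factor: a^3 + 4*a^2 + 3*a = (a)*(a^2 + 4*a + 3) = a*(a + 1)*(a + 3)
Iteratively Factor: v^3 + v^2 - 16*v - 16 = (v - 4)*(v^2 + 5*v + 4) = (v - 4)*(v + 4)*(v + 1)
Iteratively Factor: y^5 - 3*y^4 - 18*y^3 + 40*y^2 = (y + 4)*(y^4 - 7*y^3 + 10*y^2) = (y - 2)*(y + 4)*(y^3 - 5*y^2) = y*(y - 2)*(y + 4)*(y^2 - 5*y) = y*(y - 5)*(y - 2)*(y + 4)*(y)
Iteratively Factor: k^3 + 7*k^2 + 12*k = (k + 3)*(k^2 + 4*k) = k*(k + 3)*(k + 4)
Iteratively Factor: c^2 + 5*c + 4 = (c + 4)*(c + 1)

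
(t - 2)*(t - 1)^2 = t^3 - 4*t^2 + 5*t - 2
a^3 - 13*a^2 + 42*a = a*(a - 7)*(a - 6)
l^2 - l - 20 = (l - 5)*(l + 4)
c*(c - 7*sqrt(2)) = c^2 - 7*sqrt(2)*c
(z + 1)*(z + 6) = z^2 + 7*z + 6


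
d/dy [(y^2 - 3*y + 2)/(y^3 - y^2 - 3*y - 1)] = (-y^4 + 6*y^3 - 12*y^2 + 2*y + 9)/(y^6 - 2*y^5 - 5*y^4 + 4*y^3 + 11*y^2 + 6*y + 1)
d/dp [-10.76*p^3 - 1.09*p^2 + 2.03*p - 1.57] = -32.28*p^2 - 2.18*p + 2.03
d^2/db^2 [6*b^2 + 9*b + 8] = 12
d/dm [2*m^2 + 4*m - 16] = 4*m + 4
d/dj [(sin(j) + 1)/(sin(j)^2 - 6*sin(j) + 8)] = (-2*sin(j) + cos(j)^2 + 13)*cos(j)/(sin(j)^2 - 6*sin(j) + 8)^2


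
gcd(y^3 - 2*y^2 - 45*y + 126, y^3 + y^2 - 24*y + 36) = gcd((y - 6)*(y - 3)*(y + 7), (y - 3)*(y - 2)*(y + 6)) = y - 3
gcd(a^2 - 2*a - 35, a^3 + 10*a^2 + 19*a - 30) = a + 5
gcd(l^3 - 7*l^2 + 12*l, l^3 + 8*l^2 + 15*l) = l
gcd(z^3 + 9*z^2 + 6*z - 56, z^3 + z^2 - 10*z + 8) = z^2 + 2*z - 8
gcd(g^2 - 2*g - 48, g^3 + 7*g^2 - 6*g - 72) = g + 6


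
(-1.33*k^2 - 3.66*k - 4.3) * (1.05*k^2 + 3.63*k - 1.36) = -1.3965*k^4 - 8.6709*k^3 - 15.992*k^2 - 10.6314*k + 5.848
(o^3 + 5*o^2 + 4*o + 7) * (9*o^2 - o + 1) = 9*o^5 + 44*o^4 + 32*o^3 + 64*o^2 - 3*o + 7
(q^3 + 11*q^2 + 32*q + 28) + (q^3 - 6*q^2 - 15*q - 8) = 2*q^3 + 5*q^2 + 17*q + 20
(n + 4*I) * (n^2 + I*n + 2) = n^3 + 5*I*n^2 - 2*n + 8*I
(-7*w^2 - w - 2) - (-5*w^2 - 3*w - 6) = -2*w^2 + 2*w + 4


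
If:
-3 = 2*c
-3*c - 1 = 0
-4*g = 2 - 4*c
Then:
No Solution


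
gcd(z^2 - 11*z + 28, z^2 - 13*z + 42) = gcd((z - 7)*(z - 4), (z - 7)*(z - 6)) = z - 7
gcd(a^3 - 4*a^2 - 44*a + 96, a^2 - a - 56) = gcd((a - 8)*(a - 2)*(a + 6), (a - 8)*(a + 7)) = a - 8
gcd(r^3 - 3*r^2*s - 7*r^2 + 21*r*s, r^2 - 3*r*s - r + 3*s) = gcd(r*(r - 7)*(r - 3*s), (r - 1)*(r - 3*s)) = r - 3*s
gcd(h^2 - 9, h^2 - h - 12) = h + 3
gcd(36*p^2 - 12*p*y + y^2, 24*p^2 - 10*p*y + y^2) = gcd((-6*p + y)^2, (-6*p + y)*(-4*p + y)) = -6*p + y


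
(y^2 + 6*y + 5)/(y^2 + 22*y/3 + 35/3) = 3*(y + 1)/(3*y + 7)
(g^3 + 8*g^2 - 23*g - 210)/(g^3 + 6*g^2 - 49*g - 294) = (g - 5)/(g - 7)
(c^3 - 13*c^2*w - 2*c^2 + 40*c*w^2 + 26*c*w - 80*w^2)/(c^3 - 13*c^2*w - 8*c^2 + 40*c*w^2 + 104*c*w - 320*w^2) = (c - 2)/(c - 8)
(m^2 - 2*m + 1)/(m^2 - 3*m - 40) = (-m^2 + 2*m - 1)/(-m^2 + 3*m + 40)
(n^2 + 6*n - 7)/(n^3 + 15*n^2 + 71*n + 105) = (n - 1)/(n^2 + 8*n + 15)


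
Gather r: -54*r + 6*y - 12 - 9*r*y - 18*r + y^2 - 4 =r*(-9*y - 72) + y^2 + 6*y - 16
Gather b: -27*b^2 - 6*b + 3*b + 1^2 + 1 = -27*b^2 - 3*b + 2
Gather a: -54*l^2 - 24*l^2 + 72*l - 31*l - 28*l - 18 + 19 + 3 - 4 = -78*l^2 + 13*l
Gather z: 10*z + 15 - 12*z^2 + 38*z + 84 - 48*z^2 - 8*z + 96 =-60*z^2 + 40*z + 195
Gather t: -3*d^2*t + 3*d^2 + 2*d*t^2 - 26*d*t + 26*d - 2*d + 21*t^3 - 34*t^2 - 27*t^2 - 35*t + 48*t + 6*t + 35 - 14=3*d^2 + 24*d + 21*t^3 + t^2*(2*d - 61) + t*(-3*d^2 - 26*d + 19) + 21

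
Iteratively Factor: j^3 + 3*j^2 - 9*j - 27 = (j + 3)*(j^2 - 9) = (j + 3)^2*(j - 3)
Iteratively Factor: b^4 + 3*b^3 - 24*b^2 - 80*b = (b + 4)*(b^3 - b^2 - 20*b) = (b + 4)^2*(b^2 - 5*b) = b*(b + 4)^2*(b - 5)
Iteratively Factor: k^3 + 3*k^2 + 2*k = (k + 2)*(k^2 + k) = k*(k + 2)*(k + 1)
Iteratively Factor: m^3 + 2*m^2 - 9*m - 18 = (m - 3)*(m^2 + 5*m + 6) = (m - 3)*(m + 3)*(m + 2)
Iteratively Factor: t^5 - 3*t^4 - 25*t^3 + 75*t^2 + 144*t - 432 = (t - 3)*(t^4 - 25*t^2 + 144) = (t - 4)*(t - 3)*(t^3 + 4*t^2 - 9*t - 36) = (t - 4)*(t - 3)*(t + 3)*(t^2 + t - 12) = (t - 4)*(t - 3)^2*(t + 3)*(t + 4)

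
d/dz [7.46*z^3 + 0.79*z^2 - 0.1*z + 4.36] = 22.38*z^2 + 1.58*z - 0.1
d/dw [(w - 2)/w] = 2/w^2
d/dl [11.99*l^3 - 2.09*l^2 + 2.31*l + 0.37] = 35.97*l^2 - 4.18*l + 2.31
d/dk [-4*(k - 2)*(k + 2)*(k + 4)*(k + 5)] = -16*k^3 - 108*k^2 - 128*k + 144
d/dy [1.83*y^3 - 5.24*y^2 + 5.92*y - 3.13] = 5.49*y^2 - 10.48*y + 5.92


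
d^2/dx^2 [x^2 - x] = 2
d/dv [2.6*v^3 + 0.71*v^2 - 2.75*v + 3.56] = 7.8*v^2 + 1.42*v - 2.75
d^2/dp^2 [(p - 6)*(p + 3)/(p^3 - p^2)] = 2*(p^4 - 9*p^3 - 99*p^2 + 141*p - 54)/(p^4*(p^3 - 3*p^2 + 3*p - 1))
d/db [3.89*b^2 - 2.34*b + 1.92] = 7.78*b - 2.34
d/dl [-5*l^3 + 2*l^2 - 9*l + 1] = -15*l^2 + 4*l - 9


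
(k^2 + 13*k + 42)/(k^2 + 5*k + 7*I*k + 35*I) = (k^2 + 13*k + 42)/(k^2 + k*(5 + 7*I) + 35*I)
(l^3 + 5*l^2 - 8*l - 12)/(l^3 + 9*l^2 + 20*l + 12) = (l - 2)/(l + 2)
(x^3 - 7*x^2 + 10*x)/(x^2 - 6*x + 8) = x*(x - 5)/(x - 4)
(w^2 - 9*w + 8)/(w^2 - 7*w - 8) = (w - 1)/(w + 1)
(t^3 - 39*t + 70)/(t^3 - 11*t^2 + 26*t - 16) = (t^2 + 2*t - 35)/(t^2 - 9*t + 8)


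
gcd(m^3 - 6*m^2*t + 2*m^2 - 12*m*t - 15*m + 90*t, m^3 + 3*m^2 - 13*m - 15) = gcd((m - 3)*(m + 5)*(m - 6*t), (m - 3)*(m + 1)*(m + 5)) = m^2 + 2*m - 15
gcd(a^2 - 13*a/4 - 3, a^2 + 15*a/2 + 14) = 1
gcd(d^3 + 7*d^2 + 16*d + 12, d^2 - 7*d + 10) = 1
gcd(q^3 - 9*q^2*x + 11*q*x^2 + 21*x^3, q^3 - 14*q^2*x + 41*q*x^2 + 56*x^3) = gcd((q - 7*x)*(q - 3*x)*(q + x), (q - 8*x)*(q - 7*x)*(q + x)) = -q^2 + 6*q*x + 7*x^2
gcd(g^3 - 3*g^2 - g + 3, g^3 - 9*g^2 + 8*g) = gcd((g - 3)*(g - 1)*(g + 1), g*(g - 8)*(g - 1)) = g - 1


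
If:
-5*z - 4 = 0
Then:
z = -4/5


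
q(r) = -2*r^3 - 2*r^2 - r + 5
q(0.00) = 5.00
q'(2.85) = -61.14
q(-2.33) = 21.77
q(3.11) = -77.61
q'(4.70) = -152.34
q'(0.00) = -1.00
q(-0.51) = 5.26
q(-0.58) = 5.30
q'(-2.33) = -24.25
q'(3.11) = -71.47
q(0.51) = 3.70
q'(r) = -6*r^2 - 4*r - 1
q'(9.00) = -523.00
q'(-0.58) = -0.70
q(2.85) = -60.39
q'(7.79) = -396.26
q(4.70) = -251.53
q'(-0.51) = -0.52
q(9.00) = -1624.00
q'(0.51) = -4.60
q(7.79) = -1069.62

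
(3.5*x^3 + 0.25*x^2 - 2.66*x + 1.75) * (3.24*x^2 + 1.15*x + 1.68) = 11.34*x^5 + 4.835*x^4 - 2.4509*x^3 + 3.031*x^2 - 2.4563*x + 2.94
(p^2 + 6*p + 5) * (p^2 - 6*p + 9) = p^4 - 22*p^2 + 24*p + 45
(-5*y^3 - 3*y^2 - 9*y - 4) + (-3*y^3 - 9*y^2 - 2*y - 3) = -8*y^3 - 12*y^2 - 11*y - 7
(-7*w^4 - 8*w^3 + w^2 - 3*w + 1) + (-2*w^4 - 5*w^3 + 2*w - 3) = -9*w^4 - 13*w^3 + w^2 - w - 2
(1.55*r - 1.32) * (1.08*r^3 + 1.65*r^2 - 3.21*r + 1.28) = 1.674*r^4 + 1.1319*r^3 - 7.1535*r^2 + 6.2212*r - 1.6896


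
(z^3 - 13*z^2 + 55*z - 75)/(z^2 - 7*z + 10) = (z^2 - 8*z + 15)/(z - 2)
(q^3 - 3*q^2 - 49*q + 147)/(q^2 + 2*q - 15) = (q^2 - 49)/(q + 5)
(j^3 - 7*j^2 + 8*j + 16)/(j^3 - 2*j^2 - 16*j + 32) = (j^2 - 3*j - 4)/(j^2 + 2*j - 8)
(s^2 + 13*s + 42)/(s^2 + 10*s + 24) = (s + 7)/(s + 4)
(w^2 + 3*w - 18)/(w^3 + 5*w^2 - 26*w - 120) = (w - 3)/(w^2 - w - 20)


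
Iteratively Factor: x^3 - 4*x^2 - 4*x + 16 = (x + 2)*(x^2 - 6*x + 8) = (x - 4)*(x + 2)*(x - 2)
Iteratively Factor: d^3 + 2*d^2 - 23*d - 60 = (d - 5)*(d^2 + 7*d + 12) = (d - 5)*(d + 3)*(d + 4)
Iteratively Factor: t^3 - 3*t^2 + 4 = (t + 1)*(t^2 - 4*t + 4) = (t - 2)*(t + 1)*(t - 2)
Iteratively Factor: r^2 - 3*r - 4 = (r - 4)*(r + 1)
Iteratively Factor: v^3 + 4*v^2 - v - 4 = (v + 1)*(v^2 + 3*v - 4) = (v - 1)*(v + 1)*(v + 4)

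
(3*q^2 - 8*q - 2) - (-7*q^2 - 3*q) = 10*q^2 - 5*q - 2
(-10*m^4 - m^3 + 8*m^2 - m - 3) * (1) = -10*m^4 - m^3 + 8*m^2 - m - 3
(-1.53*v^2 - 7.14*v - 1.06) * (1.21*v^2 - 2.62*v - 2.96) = -1.8513*v^4 - 4.6308*v^3 + 21.953*v^2 + 23.9116*v + 3.1376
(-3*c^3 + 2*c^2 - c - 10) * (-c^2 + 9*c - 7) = 3*c^5 - 29*c^4 + 40*c^3 - 13*c^2 - 83*c + 70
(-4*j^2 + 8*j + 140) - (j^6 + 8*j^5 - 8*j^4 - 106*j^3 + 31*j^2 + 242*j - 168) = -j^6 - 8*j^5 + 8*j^4 + 106*j^3 - 35*j^2 - 234*j + 308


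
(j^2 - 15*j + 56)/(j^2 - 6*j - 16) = (j - 7)/(j + 2)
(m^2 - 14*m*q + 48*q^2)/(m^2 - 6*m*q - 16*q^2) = (m - 6*q)/(m + 2*q)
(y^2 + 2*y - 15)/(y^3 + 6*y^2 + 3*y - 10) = (y - 3)/(y^2 + y - 2)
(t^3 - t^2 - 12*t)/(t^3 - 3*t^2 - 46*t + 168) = t*(t + 3)/(t^2 + t - 42)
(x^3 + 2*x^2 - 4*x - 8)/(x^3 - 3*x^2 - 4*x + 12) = (x + 2)/(x - 3)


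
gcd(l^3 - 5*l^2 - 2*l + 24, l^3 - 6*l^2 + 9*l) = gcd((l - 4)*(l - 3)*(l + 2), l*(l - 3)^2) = l - 3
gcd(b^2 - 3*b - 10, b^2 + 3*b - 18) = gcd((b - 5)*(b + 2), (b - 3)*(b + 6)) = 1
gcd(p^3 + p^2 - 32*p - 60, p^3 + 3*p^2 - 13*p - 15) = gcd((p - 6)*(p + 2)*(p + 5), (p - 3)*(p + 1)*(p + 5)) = p + 5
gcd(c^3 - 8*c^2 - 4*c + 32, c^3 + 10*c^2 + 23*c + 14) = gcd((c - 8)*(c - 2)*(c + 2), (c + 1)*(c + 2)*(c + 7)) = c + 2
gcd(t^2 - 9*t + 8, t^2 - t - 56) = t - 8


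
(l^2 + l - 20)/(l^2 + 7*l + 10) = (l - 4)/(l + 2)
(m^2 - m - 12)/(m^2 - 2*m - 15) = (m - 4)/(m - 5)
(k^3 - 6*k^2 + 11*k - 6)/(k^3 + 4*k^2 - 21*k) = (k^2 - 3*k + 2)/(k*(k + 7))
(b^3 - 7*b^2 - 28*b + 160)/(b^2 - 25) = (b^2 - 12*b + 32)/(b - 5)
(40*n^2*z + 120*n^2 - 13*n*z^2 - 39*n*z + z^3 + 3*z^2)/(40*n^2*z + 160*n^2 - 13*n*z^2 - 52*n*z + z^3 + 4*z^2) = (z + 3)/(z + 4)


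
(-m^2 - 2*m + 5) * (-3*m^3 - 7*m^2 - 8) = 3*m^5 + 13*m^4 - m^3 - 27*m^2 + 16*m - 40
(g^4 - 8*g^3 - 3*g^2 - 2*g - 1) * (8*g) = 8*g^5 - 64*g^4 - 24*g^3 - 16*g^2 - 8*g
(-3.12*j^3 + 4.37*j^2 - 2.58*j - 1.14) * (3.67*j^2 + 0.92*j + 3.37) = -11.4504*j^5 + 13.1675*j^4 - 15.9626*j^3 + 8.1695*j^2 - 9.7434*j - 3.8418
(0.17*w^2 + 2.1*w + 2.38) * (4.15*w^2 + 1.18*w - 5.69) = 0.7055*w^4 + 8.9156*w^3 + 11.3877*w^2 - 9.1406*w - 13.5422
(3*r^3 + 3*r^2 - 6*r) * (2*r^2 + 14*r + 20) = 6*r^5 + 48*r^4 + 90*r^3 - 24*r^2 - 120*r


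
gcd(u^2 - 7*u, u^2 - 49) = u - 7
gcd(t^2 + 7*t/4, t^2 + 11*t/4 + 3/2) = 1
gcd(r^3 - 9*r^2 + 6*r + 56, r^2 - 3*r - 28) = r - 7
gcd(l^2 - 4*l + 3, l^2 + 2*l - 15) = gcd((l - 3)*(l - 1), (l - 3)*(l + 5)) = l - 3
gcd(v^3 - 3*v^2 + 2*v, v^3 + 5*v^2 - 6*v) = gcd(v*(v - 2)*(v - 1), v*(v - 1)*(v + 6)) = v^2 - v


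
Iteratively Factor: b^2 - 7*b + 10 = (b - 5)*(b - 2)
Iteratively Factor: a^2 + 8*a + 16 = (a + 4)*(a + 4)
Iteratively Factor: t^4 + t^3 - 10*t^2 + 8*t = (t)*(t^3 + t^2 - 10*t + 8) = t*(t - 2)*(t^2 + 3*t - 4) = t*(t - 2)*(t + 4)*(t - 1)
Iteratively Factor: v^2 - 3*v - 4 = (v + 1)*(v - 4)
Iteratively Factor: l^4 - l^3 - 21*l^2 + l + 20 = (l + 1)*(l^3 - 2*l^2 - 19*l + 20) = (l - 1)*(l + 1)*(l^2 - l - 20) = (l - 5)*(l - 1)*(l + 1)*(l + 4)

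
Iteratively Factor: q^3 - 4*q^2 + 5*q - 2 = (q - 1)*(q^2 - 3*q + 2) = (q - 2)*(q - 1)*(q - 1)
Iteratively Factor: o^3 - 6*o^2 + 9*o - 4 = (o - 1)*(o^2 - 5*o + 4) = (o - 1)^2*(o - 4)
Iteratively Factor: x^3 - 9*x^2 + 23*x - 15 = (x - 1)*(x^2 - 8*x + 15) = (x - 5)*(x - 1)*(x - 3)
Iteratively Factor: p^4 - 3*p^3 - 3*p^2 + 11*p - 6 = (p - 3)*(p^3 - 3*p + 2) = (p - 3)*(p + 2)*(p^2 - 2*p + 1) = (p - 3)*(p - 1)*(p + 2)*(p - 1)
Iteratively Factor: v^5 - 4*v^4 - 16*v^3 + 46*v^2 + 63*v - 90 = (v + 2)*(v^4 - 6*v^3 - 4*v^2 + 54*v - 45) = (v - 3)*(v + 2)*(v^3 - 3*v^2 - 13*v + 15) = (v - 3)*(v + 2)*(v + 3)*(v^2 - 6*v + 5) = (v - 3)*(v - 1)*(v + 2)*(v + 3)*(v - 5)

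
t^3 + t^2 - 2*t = t*(t - 1)*(t + 2)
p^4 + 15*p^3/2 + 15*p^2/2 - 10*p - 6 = (p - 1)*(p + 1/2)*(p + 2)*(p + 6)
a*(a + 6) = a^2 + 6*a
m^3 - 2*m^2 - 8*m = m*(m - 4)*(m + 2)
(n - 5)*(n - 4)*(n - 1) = n^3 - 10*n^2 + 29*n - 20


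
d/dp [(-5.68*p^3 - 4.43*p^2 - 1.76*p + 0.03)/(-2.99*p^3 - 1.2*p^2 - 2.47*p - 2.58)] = (-6.4297*p^4 + 17.5344*p^3 + 53.0624*p^2 + 22.9308*p + 4.6149)/(8.9401*p^6 + 7.176*p^5 + 16.2106*p^4 + 21.3564*p^3 + 12.2929*p^2 + 12.7452*p + 6.6564)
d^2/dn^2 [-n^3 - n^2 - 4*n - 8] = -6*n - 2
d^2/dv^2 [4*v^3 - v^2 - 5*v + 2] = 24*v - 2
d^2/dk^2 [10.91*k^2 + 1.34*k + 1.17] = 21.8200000000000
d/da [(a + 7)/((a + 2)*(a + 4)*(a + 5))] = 2*(-a^3 - 16*a^2 - 77*a - 113)/(a^6 + 22*a^5 + 197*a^4 + 916*a^3 + 2324*a^2 + 3040*a + 1600)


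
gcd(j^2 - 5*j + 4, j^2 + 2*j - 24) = j - 4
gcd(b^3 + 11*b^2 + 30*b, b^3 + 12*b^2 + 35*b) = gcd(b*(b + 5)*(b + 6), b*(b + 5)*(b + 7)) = b^2 + 5*b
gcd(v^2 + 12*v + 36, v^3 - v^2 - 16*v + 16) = 1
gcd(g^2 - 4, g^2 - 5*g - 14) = g + 2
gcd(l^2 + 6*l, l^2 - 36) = l + 6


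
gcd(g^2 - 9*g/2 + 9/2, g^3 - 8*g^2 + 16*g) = 1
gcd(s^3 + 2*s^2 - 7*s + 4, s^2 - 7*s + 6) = s - 1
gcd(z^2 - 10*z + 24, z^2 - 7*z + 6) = z - 6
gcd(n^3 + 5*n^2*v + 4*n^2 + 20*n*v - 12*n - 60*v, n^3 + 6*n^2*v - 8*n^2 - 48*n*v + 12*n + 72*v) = n - 2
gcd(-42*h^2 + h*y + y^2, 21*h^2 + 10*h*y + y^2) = 7*h + y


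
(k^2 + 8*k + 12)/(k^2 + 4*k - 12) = (k + 2)/(k - 2)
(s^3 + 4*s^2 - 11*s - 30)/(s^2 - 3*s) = s + 7 + 10/s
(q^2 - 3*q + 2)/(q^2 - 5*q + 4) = (q - 2)/(q - 4)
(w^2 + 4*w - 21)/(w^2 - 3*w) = (w + 7)/w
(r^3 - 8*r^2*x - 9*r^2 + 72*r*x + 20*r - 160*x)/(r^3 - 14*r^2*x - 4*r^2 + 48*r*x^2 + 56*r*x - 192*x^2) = (5 - r)/(-r + 6*x)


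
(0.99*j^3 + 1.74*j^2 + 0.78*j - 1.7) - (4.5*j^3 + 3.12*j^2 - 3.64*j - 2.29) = -3.51*j^3 - 1.38*j^2 + 4.42*j + 0.59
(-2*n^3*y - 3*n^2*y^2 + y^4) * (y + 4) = -2*n^3*y^2 - 8*n^3*y - 3*n^2*y^3 - 12*n^2*y^2 + y^5 + 4*y^4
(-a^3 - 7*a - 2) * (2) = -2*a^3 - 14*a - 4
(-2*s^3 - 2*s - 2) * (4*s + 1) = -8*s^4 - 2*s^3 - 8*s^2 - 10*s - 2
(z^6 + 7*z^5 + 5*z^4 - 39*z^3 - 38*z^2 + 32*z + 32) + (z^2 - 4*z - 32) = z^6 + 7*z^5 + 5*z^4 - 39*z^3 - 37*z^2 + 28*z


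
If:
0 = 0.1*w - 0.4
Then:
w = 4.00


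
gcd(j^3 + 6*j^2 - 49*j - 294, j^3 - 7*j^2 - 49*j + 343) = j^2 - 49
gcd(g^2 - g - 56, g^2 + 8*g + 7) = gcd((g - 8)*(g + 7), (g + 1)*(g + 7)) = g + 7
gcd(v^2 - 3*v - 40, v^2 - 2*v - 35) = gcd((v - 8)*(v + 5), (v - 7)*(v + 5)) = v + 5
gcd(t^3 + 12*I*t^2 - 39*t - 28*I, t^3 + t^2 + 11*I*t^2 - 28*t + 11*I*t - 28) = t^2 + 11*I*t - 28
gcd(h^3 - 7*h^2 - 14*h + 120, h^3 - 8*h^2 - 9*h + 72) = 1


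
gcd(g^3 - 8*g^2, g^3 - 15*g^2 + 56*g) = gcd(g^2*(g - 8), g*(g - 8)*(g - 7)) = g^2 - 8*g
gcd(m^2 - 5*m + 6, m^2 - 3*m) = m - 3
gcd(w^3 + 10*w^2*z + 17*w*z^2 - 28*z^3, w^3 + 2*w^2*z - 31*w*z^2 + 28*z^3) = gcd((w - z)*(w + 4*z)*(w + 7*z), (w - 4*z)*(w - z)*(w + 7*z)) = -w^2 - 6*w*z + 7*z^2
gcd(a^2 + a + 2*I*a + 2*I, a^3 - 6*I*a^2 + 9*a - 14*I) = a + 2*I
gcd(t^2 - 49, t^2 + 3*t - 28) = t + 7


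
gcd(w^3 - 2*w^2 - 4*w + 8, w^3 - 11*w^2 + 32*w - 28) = w^2 - 4*w + 4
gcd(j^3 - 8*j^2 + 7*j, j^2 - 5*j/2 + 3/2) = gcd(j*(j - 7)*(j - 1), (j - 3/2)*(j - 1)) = j - 1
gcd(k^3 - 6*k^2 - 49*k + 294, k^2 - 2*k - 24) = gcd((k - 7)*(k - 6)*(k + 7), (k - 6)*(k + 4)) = k - 6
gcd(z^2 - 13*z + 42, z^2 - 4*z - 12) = z - 6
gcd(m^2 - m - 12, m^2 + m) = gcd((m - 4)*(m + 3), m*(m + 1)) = 1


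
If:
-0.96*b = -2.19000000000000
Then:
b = 2.28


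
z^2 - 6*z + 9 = (z - 3)^2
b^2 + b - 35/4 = (b - 5/2)*(b + 7/2)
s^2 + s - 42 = (s - 6)*(s + 7)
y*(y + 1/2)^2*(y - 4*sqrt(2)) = y^4 - 4*sqrt(2)*y^3 + y^3 - 4*sqrt(2)*y^2 + y^2/4 - sqrt(2)*y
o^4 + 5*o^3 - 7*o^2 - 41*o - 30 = (o - 3)*(o + 1)*(o + 2)*(o + 5)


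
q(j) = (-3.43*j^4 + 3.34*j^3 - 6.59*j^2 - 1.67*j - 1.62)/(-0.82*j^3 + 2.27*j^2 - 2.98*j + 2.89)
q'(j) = (2.46*j^2 - 4.54*j + 2.98)*(-3.43*j^4 + 3.34*j^3 - 6.59*j^2 - 1.67*j - 1.62)/(-0.82*j^3 + 2.27*j^2 - 2.98*j + 2.89)^2 + (-13.72*j^3 + 10.02*j^2 - 13.18*j - 1.67)/(-0.82*j^3 + 2.27*j^2 - 2.98*j + 2.89) = (2.8126*j^6 - 15.5722*j^5 + 32.8422*j^4 - 62.296*j^3 + 48.4017*j^2 - 30.7354*j - 9.6539)/(0.6724*j^6 - 3.7228*j^5 + 10.0401*j^4 - 18.2688*j^3 + 22.001*j^2 - 17.2244*j + 8.3521)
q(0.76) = -4.04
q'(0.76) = -10.00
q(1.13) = -10.25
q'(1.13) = -27.24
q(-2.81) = -7.11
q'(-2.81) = 3.56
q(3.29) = 31.30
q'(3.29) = -2.95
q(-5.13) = -15.87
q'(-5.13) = 3.91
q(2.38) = 45.00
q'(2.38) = -47.39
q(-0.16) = -0.45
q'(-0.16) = -0.27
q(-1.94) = -4.14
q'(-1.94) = 3.21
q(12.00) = 59.06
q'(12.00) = 4.05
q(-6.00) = -19.30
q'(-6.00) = 3.97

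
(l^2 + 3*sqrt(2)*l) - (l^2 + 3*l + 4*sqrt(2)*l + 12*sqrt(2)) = -3*l - sqrt(2)*l - 12*sqrt(2)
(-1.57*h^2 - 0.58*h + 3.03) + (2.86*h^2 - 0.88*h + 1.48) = 1.29*h^2 - 1.46*h + 4.51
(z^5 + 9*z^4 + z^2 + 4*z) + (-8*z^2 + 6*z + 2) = z^5 + 9*z^4 - 7*z^2 + 10*z + 2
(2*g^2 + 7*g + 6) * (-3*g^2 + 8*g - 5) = -6*g^4 - 5*g^3 + 28*g^2 + 13*g - 30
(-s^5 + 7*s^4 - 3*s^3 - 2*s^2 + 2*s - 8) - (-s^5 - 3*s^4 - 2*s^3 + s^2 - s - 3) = 10*s^4 - s^3 - 3*s^2 + 3*s - 5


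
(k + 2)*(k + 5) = k^2 + 7*k + 10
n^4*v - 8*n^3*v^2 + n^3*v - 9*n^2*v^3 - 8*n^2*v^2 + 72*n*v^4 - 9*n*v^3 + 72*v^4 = (n - 8*v)*(n - 3*v)*(n + 3*v)*(n*v + v)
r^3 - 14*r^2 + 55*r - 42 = (r - 7)*(r - 6)*(r - 1)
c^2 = c^2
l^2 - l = l*(l - 1)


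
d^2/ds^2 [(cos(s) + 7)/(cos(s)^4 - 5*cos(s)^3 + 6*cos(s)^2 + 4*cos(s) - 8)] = 3*(-3*(1 - cos(2*s))^2/4 - 24*cos(s) - 3*cos(2*s)/2 - 10*cos(3*s) + 43/2)/((cos(s) - 2)^5*(cos(s) + 1)^2)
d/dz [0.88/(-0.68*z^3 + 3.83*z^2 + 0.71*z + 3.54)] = (1.7952*z^2 - 6.7408*z - 0.6248)/(-0.68*z^3 + 3.83*z^2 + 0.71*z + 3.54)^2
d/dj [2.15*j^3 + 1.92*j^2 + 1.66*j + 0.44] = 6.45*j^2 + 3.84*j + 1.66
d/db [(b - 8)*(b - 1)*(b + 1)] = 3*b^2 - 16*b - 1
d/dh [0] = 0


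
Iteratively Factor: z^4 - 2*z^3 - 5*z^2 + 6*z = (z + 2)*(z^3 - 4*z^2 + 3*z) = (z - 3)*(z + 2)*(z^2 - z) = z*(z - 3)*(z + 2)*(z - 1)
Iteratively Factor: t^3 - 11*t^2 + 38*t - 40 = (t - 2)*(t^2 - 9*t + 20) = (t - 5)*(t - 2)*(t - 4)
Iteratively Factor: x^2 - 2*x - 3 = (x + 1)*(x - 3)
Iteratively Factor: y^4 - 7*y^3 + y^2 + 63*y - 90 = (y - 2)*(y^3 - 5*y^2 - 9*y + 45) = (y - 2)*(y + 3)*(y^2 - 8*y + 15) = (y - 3)*(y - 2)*(y + 3)*(y - 5)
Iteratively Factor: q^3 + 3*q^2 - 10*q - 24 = (q - 3)*(q^2 + 6*q + 8) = (q - 3)*(q + 4)*(q + 2)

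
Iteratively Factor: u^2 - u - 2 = (u - 2)*(u + 1)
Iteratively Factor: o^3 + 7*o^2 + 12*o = (o + 3)*(o^2 + 4*o) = (o + 3)*(o + 4)*(o)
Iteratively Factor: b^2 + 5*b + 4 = (b + 1)*(b + 4)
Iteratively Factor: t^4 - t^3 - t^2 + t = (t - 1)*(t^3 - t) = t*(t - 1)*(t^2 - 1) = t*(t - 1)*(t + 1)*(t - 1)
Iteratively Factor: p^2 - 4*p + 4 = (p - 2)*(p - 2)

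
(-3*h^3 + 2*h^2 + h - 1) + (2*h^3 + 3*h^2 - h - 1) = -h^3 + 5*h^2 - 2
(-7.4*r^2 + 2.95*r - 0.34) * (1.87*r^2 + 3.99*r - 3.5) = -13.838*r^4 - 24.0095*r^3 + 37.0347*r^2 - 11.6816*r + 1.19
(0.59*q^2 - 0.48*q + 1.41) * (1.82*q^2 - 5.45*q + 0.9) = 1.0738*q^4 - 4.0891*q^3 + 5.7132*q^2 - 8.1165*q + 1.269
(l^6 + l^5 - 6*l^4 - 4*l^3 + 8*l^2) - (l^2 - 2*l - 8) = l^6 + l^5 - 6*l^4 - 4*l^3 + 7*l^2 + 2*l + 8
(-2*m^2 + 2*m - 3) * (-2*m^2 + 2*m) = 4*m^4 - 8*m^3 + 10*m^2 - 6*m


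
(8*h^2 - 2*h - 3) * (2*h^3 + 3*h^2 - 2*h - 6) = 16*h^5 + 20*h^4 - 28*h^3 - 53*h^2 + 18*h + 18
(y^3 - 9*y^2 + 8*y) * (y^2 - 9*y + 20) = y^5 - 18*y^4 + 109*y^3 - 252*y^2 + 160*y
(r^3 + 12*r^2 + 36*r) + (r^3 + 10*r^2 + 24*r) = 2*r^3 + 22*r^2 + 60*r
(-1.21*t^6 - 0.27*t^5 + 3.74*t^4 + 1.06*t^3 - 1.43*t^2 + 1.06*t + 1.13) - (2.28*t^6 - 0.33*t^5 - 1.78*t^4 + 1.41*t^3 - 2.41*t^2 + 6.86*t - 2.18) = -3.49*t^6 + 0.06*t^5 + 5.52*t^4 - 0.35*t^3 + 0.98*t^2 - 5.8*t + 3.31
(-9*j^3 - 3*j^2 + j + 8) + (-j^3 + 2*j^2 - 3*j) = -10*j^3 - j^2 - 2*j + 8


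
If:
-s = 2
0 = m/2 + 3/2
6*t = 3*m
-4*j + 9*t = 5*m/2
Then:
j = -3/2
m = -3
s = -2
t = -3/2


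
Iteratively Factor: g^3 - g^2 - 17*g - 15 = (g + 3)*(g^2 - 4*g - 5) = (g + 1)*(g + 3)*(g - 5)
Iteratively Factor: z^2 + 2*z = (z + 2)*(z)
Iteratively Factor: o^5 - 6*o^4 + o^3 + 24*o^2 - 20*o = (o + 2)*(o^4 - 8*o^3 + 17*o^2 - 10*o) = (o - 5)*(o + 2)*(o^3 - 3*o^2 + 2*o) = (o - 5)*(o - 1)*(o + 2)*(o^2 - 2*o) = o*(o - 5)*(o - 1)*(o + 2)*(o - 2)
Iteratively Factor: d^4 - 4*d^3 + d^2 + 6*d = (d + 1)*(d^3 - 5*d^2 + 6*d) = (d - 2)*(d + 1)*(d^2 - 3*d) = (d - 3)*(d - 2)*(d + 1)*(d)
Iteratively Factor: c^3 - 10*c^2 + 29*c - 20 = (c - 5)*(c^2 - 5*c + 4) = (c - 5)*(c - 4)*(c - 1)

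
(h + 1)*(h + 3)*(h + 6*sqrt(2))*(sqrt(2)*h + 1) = sqrt(2)*h^4 + 4*sqrt(2)*h^3 + 13*h^3 + 9*sqrt(2)*h^2 + 52*h^2 + 24*sqrt(2)*h + 39*h + 18*sqrt(2)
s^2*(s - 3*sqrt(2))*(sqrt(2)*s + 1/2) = sqrt(2)*s^4 - 11*s^3/2 - 3*sqrt(2)*s^2/2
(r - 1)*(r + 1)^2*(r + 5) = r^4 + 6*r^3 + 4*r^2 - 6*r - 5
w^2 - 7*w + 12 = (w - 4)*(w - 3)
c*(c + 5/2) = c^2 + 5*c/2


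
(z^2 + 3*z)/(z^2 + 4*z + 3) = z/(z + 1)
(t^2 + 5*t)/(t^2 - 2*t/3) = 3*(t + 5)/(3*t - 2)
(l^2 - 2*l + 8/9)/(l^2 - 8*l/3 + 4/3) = (l - 4/3)/(l - 2)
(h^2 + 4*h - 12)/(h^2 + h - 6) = (h + 6)/(h + 3)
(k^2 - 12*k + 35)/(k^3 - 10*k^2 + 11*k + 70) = 1/(k + 2)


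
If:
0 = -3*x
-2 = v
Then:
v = -2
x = 0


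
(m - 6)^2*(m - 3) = m^3 - 15*m^2 + 72*m - 108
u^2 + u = u*(u + 1)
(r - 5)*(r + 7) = r^2 + 2*r - 35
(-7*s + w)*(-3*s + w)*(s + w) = 21*s^3 + 11*s^2*w - 9*s*w^2 + w^3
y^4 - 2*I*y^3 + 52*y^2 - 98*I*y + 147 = (y - 7*I)*(y - 3*I)*(y + I)*(y + 7*I)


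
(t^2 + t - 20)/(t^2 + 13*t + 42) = (t^2 + t - 20)/(t^2 + 13*t + 42)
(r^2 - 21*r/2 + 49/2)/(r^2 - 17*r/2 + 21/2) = (2*r - 7)/(2*r - 3)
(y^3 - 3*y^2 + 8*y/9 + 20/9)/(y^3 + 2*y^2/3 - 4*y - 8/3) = (y - 5/3)/(y + 2)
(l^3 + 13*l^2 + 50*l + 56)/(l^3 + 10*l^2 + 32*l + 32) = (l + 7)/(l + 4)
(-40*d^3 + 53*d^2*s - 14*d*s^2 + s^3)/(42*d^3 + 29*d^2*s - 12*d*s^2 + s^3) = (-40*d^3 + 53*d^2*s - 14*d*s^2 + s^3)/(42*d^3 + 29*d^2*s - 12*d*s^2 + s^3)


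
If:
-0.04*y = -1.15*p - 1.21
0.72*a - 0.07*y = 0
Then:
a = 0.0972222222222222*y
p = 0.0347826086956522*y - 1.05217391304348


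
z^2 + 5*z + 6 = (z + 2)*(z + 3)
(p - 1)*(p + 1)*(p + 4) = p^3 + 4*p^2 - p - 4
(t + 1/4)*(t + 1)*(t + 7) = t^3 + 33*t^2/4 + 9*t + 7/4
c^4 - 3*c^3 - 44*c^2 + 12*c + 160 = (c - 8)*(c - 2)*(c + 2)*(c + 5)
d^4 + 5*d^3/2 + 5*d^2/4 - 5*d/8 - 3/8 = (d - 1/2)*(d + 1/2)*(d + 1)*(d + 3/2)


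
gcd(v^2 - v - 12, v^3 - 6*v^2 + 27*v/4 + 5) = v - 4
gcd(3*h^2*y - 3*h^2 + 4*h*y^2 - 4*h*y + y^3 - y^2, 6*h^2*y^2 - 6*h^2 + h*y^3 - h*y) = y - 1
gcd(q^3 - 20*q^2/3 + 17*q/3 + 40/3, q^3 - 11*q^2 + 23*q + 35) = q^2 - 4*q - 5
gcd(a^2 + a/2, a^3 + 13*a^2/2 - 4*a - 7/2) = a + 1/2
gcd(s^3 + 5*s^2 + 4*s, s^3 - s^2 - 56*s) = s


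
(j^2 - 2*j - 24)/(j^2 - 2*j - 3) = (-j^2 + 2*j + 24)/(-j^2 + 2*j + 3)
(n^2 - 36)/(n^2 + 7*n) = (n^2 - 36)/(n*(n + 7))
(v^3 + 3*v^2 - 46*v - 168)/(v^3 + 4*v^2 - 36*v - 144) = (v - 7)/(v - 6)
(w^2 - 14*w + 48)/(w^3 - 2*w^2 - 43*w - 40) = (w - 6)/(w^2 + 6*w + 5)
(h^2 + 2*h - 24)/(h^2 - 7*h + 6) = (h^2 + 2*h - 24)/(h^2 - 7*h + 6)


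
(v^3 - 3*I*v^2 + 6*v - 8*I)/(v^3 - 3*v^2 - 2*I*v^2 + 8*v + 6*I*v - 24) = (v - I)/(v - 3)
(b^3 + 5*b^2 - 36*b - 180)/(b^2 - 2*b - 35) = (b^2 - 36)/(b - 7)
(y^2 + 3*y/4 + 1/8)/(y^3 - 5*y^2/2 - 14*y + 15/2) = (8*y^2 + 6*y + 1)/(4*(2*y^3 - 5*y^2 - 28*y + 15))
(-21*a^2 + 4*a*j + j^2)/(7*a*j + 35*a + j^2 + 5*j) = (-3*a + j)/(j + 5)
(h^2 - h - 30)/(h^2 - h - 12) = (-h^2 + h + 30)/(-h^2 + h + 12)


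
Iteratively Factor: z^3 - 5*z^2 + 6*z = (z - 3)*(z^2 - 2*z) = z*(z - 3)*(z - 2)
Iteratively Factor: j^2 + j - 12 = (j - 3)*(j + 4)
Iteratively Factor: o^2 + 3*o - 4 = (o - 1)*(o + 4)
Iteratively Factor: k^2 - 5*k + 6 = (k - 2)*(k - 3)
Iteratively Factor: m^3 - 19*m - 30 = (m + 3)*(m^2 - 3*m - 10) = (m + 2)*(m + 3)*(m - 5)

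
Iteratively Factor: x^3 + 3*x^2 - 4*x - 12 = (x - 2)*(x^2 + 5*x + 6) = (x - 2)*(x + 3)*(x + 2)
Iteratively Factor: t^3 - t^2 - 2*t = (t + 1)*(t^2 - 2*t) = t*(t + 1)*(t - 2)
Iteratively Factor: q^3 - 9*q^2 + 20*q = (q - 5)*(q^2 - 4*q) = (q - 5)*(q - 4)*(q)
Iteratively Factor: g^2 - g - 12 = (g + 3)*(g - 4)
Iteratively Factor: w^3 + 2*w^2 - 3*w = (w)*(w^2 + 2*w - 3) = w*(w + 3)*(w - 1)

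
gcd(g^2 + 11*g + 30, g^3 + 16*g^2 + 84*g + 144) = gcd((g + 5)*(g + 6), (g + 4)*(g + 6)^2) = g + 6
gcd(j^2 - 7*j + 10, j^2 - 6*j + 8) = j - 2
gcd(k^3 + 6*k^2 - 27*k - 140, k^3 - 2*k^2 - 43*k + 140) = k^2 + 2*k - 35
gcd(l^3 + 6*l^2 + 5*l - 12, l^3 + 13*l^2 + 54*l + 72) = l^2 + 7*l + 12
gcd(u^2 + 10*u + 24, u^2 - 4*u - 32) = u + 4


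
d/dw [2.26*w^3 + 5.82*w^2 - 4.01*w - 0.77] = 6.78*w^2 + 11.64*w - 4.01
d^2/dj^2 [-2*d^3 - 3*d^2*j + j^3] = 6*j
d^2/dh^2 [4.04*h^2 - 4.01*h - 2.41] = 8.08000000000000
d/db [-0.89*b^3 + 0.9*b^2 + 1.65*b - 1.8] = -2.67*b^2 + 1.8*b + 1.65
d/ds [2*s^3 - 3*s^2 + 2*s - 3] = 6*s^2 - 6*s + 2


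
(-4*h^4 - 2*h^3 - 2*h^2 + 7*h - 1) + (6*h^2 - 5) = -4*h^4 - 2*h^3 + 4*h^2 + 7*h - 6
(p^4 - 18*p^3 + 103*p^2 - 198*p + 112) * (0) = 0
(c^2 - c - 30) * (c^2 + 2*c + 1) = c^4 + c^3 - 31*c^2 - 61*c - 30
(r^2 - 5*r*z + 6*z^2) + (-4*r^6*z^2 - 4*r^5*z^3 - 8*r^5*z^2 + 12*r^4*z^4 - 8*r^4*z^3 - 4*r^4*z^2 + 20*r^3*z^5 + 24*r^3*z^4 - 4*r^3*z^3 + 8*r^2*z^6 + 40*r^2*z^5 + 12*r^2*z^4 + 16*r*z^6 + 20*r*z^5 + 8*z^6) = -4*r^6*z^2 - 4*r^5*z^3 - 8*r^5*z^2 + 12*r^4*z^4 - 8*r^4*z^3 - 4*r^4*z^2 + 20*r^3*z^5 + 24*r^3*z^4 - 4*r^3*z^3 + 8*r^2*z^6 + 40*r^2*z^5 + 12*r^2*z^4 + r^2 + 16*r*z^6 + 20*r*z^5 - 5*r*z + 8*z^6 + 6*z^2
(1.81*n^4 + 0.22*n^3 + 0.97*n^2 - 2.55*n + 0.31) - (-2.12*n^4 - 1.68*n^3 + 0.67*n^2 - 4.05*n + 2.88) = 3.93*n^4 + 1.9*n^3 + 0.3*n^2 + 1.5*n - 2.57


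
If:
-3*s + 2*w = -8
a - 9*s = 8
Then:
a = 6*w + 32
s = 2*w/3 + 8/3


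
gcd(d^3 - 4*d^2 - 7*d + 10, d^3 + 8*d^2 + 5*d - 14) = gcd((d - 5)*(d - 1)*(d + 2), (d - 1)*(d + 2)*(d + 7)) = d^2 + d - 2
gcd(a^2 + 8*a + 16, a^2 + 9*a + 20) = a + 4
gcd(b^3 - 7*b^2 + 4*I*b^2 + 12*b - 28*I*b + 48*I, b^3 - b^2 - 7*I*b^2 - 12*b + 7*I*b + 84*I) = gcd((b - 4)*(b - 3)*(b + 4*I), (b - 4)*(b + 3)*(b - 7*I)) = b - 4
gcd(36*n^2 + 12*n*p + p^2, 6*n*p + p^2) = 6*n + p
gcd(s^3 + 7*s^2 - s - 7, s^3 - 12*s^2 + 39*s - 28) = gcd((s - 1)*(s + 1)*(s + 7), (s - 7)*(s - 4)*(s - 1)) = s - 1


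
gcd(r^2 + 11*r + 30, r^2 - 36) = r + 6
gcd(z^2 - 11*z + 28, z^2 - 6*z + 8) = z - 4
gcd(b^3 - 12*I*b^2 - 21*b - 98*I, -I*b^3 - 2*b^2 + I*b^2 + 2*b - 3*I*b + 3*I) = 1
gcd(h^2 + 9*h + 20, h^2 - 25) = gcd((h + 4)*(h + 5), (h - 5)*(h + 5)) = h + 5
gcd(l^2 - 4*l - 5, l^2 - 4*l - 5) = l^2 - 4*l - 5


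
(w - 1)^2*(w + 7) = w^3 + 5*w^2 - 13*w + 7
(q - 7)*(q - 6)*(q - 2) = q^3 - 15*q^2 + 68*q - 84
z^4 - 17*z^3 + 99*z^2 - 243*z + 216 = (z - 8)*(z - 3)^3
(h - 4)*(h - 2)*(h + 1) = h^3 - 5*h^2 + 2*h + 8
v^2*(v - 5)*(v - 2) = v^4 - 7*v^3 + 10*v^2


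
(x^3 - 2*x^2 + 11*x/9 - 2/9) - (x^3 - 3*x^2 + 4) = x^2 + 11*x/9 - 38/9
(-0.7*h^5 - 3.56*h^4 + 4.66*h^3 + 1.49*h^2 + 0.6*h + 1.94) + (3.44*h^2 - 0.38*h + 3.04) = -0.7*h^5 - 3.56*h^4 + 4.66*h^3 + 4.93*h^2 + 0.22*h + 4.98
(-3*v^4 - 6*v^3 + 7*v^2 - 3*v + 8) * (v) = -3*v^5 - 6*v^4 + 7*v^3 - 3*v^2 + 8*v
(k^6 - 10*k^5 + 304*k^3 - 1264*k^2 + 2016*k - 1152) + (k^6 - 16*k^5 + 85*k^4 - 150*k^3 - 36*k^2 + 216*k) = 2*k^6 - 26*k^5 + 85*k^4 + 154*k^3 - 1300*k^2 + 2232*k - 1152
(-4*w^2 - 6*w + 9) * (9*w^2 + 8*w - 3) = -36*w^4 - 86*w^3 + 45*w^2 + 90*w - 27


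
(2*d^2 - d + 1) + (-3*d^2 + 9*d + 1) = -d^2 + 8*d + 2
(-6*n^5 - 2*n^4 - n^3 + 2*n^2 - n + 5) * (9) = -54*n^5 - 18*n^4 - 9*n^3 + 18*n^2 - 9*n + 45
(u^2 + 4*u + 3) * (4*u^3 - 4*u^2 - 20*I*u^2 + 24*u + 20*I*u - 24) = 4*u^5 + 12*u^4 - 20*I*u^4 + 20*u^3 - 60*I*u^3 + 60*u^2 + 20*I*u^2 - 24*u + 60*I*u - 72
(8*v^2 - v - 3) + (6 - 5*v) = 8*v^2 - 6*v + 3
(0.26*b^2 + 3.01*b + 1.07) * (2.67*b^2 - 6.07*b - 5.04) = 0.6942*b^4 + 6.4585*b^3 - 16.7242*b^2 - 21.6653*b - 5.3928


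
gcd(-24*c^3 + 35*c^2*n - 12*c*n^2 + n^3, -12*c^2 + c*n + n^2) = 3*c - n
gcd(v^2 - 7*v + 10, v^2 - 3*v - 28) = 1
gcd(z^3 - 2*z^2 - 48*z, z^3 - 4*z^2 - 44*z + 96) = z^2 - 2*z - 48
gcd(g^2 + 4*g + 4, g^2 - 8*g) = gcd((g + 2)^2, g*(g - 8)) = 1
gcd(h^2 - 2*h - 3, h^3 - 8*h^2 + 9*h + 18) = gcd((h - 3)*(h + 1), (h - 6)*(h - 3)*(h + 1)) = h^2 - 2*h - 3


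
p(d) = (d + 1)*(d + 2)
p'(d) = 2*d + 3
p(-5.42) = 15.12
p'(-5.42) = -7.84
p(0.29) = 2.95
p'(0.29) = 3.58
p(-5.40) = 14.96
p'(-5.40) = -7.80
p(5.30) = 45.99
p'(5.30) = 13.60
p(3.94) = 29.34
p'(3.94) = 10.88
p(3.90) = 28.91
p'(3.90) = 10.80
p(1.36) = 7.93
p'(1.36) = 5.72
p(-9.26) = 59.97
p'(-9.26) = -15.52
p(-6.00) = 20.00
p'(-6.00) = -9.00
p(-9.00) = 56.00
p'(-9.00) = -15.00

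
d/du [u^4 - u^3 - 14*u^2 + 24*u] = 4*u^3 - 3*u^2 - 28*u + 24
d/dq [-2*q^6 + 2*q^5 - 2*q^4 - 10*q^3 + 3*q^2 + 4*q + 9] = -12*q^5 + 10*q^4 - 8*q^3 - 30*q^2 + 6*q + 4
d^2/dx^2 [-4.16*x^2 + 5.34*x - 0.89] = -8.32000000000000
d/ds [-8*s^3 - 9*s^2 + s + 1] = -24*s^2 - 18*s + 1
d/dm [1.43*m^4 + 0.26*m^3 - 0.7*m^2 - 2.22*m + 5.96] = 5.72*m^3 + 0.78*m^2 - 1.4*m - 2.22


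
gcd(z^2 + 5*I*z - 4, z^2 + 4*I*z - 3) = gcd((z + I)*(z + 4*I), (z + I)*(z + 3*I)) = z + I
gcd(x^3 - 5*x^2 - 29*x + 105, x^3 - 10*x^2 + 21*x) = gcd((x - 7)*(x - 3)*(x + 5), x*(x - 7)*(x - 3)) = x^2 - 10*x + 21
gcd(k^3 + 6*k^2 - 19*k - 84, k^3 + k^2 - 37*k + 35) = k + 7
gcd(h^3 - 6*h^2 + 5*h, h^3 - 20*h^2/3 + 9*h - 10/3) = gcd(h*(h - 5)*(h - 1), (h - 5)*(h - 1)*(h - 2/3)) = h^2 - 6*h + 5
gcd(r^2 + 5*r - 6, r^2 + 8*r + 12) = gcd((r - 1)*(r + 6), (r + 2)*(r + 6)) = r + 6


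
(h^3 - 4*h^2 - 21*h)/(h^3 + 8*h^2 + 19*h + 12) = h*(h - 7)/(h^2 + 5*h + 4)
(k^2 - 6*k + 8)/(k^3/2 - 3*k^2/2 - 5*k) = 2*(-k^2 + 6*k - 8)/(k*(-k^2 + 3*k + 10))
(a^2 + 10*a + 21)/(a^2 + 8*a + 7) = (a + 3)/(a + 1)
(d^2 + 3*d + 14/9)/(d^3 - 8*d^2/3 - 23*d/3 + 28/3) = (d + 2/3)/(d^2 - 5*d + 4)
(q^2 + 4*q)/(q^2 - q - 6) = q*(q + 4)/(q^2 - q - 6)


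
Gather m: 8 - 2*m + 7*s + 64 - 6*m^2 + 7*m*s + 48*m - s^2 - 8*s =-6*m^2 + m*(7*s + 46) - s^2 - s + 72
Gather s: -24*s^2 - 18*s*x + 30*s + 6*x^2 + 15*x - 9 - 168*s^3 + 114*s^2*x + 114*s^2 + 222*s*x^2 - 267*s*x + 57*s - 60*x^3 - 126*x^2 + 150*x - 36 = -168*s^3 + s^2*(114*x + 90) + s*(222*x^2 - 285*x + 87) - 60*x^3 - 120*x^2 + 165*x - 45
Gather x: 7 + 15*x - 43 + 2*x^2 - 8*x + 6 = 2*x^2 + 7*x - 30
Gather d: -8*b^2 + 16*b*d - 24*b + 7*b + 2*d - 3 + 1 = -8*b^2 - 17*b + d*(16*b + 2) - 2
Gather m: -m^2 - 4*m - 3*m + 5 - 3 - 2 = -m^2 - 7*m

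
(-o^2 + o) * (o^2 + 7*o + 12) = -o^4 - 6*o^3 - 5*o^2 + 12*o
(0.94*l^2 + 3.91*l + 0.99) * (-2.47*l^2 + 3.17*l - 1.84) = -2.3218*l^4 - 6.6779*l^3 + 8.2198*l^2 - 4.0561*l - 1.8216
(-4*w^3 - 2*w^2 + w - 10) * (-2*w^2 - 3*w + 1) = 8*w^5 + 16*w^4 + 15*w^2 + 31*w - 10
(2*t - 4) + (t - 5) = 3*t - 9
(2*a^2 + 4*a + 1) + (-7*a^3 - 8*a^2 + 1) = -7*a^3 - 6*a^2 + 4*a + 2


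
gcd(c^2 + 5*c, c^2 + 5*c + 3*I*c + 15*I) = c + 5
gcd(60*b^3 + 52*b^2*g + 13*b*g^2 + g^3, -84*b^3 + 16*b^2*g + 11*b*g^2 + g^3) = 6*b + g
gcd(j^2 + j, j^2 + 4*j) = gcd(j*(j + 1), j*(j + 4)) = j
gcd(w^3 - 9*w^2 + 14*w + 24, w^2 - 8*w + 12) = w - 6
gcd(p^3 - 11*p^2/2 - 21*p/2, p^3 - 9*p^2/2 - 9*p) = p^2 + 3*p/2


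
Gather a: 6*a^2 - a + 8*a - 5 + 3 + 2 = 6*a^2 + 7*a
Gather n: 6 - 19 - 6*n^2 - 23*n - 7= -6*n^2 - 23*n - 20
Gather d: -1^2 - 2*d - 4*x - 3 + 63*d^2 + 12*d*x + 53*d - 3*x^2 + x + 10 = 63*d^2 + d*(12*x + 51) - 3*x^2 - 3*x + 6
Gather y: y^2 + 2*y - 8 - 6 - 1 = y^2 + 2*y - 15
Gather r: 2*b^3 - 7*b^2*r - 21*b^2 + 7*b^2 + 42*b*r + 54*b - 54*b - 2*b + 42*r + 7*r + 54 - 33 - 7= 2*b^3 - 14*b^2 - 2*b + r*(-7*b^2 + 42*b + 49) + 14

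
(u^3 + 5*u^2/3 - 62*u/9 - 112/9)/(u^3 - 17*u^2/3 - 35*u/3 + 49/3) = (3*u^2 - 2*u - 16)/(3*(u^2 - 8*u + 7))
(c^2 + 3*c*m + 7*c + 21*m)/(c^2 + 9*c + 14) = (c + 3*m)/(c + 2)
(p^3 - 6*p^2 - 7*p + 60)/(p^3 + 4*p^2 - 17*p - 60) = (p - 5)/(p + 5)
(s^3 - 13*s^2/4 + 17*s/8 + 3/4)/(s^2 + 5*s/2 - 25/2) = (8*s^3 - 26*s^2 + 17*s + 6)/(4*(2*s^2 + 5*s - 25))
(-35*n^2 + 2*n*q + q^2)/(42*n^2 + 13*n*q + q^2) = (-5*n + q)/(6*n + q)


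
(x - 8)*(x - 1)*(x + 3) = x^3 - 6*x^2 - 19*x + 24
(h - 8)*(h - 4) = h^2 - 12*h + 32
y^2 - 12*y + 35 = (y - 7)*(y - 5)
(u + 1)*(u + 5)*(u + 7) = u^3 + 13*u^2 + 47*u + 35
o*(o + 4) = o^2 + 4*o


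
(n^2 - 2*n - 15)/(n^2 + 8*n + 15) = (n - 5)/(n + 5)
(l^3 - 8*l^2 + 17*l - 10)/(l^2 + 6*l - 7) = (l^2 - 7*l + 10)/(l + 7)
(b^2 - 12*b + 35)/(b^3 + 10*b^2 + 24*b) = (b^2 - 12*b + 35)/(b*(b^2 + 10*b + 24))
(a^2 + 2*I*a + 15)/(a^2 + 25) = (a - 3*I)/(a - 5*I)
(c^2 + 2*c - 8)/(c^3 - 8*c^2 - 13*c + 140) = (c - 2)/(c^2 - 12*c + 35)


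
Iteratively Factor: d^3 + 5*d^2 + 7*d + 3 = (d + 1)*(d^2 + 4*d + 3) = (d + 1)^2*(d + 3)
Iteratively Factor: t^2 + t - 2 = (t - 1)*(t + 2)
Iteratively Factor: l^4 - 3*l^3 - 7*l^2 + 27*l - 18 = (l - 2)*(l^3 - l^2 - 9*l + 9) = (l - 2)*(l - 1)*(l^2 - 9) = (l - 3)*(l - 2)*(l - 1)*(l + 3)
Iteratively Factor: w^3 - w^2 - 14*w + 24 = (w - 3)*(w^2 + 2*w - 8) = (w - 3)*(w - 2)*(w + 4)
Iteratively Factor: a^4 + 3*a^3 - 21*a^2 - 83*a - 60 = (a + 1)*(a^3 + 2*a^2 - 23*a - 60) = (a + 1)*(a + 4)*(a^2 - 2*a - 15) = (a + 1)*(a + 3)*(a + 4)*(a - 5)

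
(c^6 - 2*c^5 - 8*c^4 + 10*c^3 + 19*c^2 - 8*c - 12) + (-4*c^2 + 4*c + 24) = c^6 - 2*c^5 - 8*c^4 + 10*c^3 + 15*c^2 - 4*c + 12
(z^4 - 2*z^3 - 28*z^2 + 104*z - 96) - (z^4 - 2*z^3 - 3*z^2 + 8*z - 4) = -25*z^2 + 96*z - 92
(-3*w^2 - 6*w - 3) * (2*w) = -6*w^3 - 12*w^2 - 6*w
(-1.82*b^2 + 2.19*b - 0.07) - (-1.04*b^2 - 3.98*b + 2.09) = -0.78*b^2 + 6.17*b - 2.16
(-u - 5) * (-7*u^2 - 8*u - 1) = 7*u^3 + 43*u^2 + 41*u + 5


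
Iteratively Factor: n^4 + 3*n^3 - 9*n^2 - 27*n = (n - 3)*(n^3 + 6*n^2 + 9*n) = (n - 3)*(n + 3)*(n^2 + 3*n) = (n - 3)*(n + 3)^2*(n)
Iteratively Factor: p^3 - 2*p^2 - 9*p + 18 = (p - 2)*(p^2 - 9) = (p - 3)*(p - 2)*(p + 3)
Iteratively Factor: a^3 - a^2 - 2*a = (a)*(a^2 - a - 2) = a*(a - 2)*(a + 1)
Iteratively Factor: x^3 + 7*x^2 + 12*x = (x + 4)*(x^2 + 3*x) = (x + 3)*(x + 4)*(x)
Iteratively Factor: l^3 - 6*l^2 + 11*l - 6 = (l - 3)*(l^2 - 3*l + 2) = (l - 3)*(l - 2)*(l - 1)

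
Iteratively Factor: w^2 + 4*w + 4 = (w + 2)*(w + 2)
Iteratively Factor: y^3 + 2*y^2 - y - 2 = (y - 1)*(y^2 + 3*y + 2) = (y - 1)*(y + 1)*(y + 2)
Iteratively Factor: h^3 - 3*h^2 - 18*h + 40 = (h + 4)*(h^2 - 7*h + 10) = (h - 5)*(h + 4)*(h - 2)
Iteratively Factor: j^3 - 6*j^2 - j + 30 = (j - 3)*(j^2 - 3*j - 10) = (j - 3)*(j + 2)*(j - 5)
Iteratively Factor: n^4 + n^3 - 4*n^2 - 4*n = (n + 1)*(n^3 - 4*n) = (n + 1)*(n + 2)*(n^2 - 2*n) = n*(n + 1)*(n + 2)*(n - 2)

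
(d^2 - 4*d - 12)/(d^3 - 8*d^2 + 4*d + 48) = 1/(d - 4)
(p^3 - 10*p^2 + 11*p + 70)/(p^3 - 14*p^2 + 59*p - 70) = (p + 2)/(p - 2)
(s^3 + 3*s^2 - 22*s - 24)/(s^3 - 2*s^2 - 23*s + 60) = (s^2 + 7*s + 6)/(s^2 + 2*s - 15)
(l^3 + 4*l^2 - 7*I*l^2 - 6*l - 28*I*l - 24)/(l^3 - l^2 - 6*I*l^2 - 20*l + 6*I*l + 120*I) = (l - I)/(l - 5)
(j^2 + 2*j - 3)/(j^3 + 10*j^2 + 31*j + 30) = (j - 1)/(j^2 + 7*j + 10)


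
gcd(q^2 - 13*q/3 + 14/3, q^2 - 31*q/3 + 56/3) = q - 7/3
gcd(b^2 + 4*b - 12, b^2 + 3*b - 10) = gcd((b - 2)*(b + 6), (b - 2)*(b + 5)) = b - 2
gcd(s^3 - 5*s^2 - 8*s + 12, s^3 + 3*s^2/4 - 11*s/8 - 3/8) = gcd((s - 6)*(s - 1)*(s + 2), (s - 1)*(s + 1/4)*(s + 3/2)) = s - 1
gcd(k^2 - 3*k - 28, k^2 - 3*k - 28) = k^2 - 3*k - 28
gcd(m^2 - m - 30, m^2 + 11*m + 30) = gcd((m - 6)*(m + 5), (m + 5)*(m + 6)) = m + 5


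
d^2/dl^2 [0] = 0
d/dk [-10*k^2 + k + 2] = 1 - 20*k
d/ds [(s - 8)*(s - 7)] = 2*s - 15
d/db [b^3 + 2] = 3*b^2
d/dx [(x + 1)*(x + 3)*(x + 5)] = 3*x^2 + 18*x + 23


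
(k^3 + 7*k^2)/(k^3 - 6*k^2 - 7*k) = k*(k + 7)/(k^2 - 6*k - 7)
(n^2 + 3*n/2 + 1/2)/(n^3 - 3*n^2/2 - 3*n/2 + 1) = (2*n + 1)/(2*n^2 - 5*n + 2)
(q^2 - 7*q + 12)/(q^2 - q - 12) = (q - 3)/(q + 3)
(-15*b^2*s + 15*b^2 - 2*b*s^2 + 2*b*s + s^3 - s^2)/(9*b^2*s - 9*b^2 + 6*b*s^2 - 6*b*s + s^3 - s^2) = (-5*b + s)/(3*b + s)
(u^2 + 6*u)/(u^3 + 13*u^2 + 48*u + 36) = u/(u^2 + 7*u + 6)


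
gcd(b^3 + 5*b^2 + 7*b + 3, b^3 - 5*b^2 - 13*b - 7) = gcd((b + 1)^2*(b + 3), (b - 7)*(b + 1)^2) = b^2 + 2*b + 1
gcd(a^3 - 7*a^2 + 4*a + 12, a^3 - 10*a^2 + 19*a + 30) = a^2 - 5*a - 6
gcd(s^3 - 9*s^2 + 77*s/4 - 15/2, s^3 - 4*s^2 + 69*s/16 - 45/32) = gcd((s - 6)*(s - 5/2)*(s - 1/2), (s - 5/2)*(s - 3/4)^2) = s - 5/2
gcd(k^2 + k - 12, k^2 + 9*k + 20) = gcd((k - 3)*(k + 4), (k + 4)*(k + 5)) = k + 4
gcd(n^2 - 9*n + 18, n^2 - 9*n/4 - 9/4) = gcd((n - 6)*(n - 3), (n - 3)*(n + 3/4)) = n - 3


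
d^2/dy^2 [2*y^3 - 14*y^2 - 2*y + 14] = 12*y - 28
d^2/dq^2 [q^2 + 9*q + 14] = 2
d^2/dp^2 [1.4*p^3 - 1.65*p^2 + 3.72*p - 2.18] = 8.4*p - 3.3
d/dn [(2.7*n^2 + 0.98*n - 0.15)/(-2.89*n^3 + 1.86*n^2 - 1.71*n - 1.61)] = (7.803*n^4 + 5.6644*n^3 - 7.7403*n^2 - 8.136*n - 1.8343)/(8.3521*n^6 - 10.7508*n^5 + 13.3434*n^4 + 2.9446*n^3 - 3.0651*n^2 + 5.5062*n + 2.5921)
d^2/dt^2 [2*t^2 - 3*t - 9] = 4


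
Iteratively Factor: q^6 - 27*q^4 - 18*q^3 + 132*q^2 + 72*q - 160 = (q - 2)*(q^5 + 2*q^4 - 23*q^3 - 64*q^2 + 4*q + 80) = (q - 2)*(q + 2)*(q^4 - 23*q^2 - 18*q + 40) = (q - 2)*(q + 2)^2*(q^3 - 2*q^2 - 19*q + 20) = (q - 2)*(q - 1)*(q + 2)^2*(q^2 - q - 20) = (q - 2)*(q - 1)*(q + 2)^2*(q + 4)*(q - 5)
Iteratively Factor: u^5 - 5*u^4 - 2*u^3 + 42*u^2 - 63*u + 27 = (u - 3)*(u^4 - 2*u^3 - 8*u^2 + 18*u - 9) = (u - 3)*(u - 1)*(u^3 - u^2 - 9*u + 9) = (u - 3)*(u - 1)*(u + 3)*(u^2 - 4*u + 3) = (u - 3)^2*(u - 1)*(u + 3)*(u - 1)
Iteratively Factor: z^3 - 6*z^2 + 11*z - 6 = (z - 2)*(z^2 - 4*z + 3) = (z - 3)*(z - 2)*(z - 1)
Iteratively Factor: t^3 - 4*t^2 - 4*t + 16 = (t - 2)*(t^2 - 2*t - 8) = (t - 2)*(t + 2)*(t - 4)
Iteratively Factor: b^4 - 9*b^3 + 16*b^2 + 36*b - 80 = (b - 5)*(b^3 - 4*b^2 - 4*b + 16) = (b - 5)*(b - 2)*(b^2 - 2*b - 8) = (b - 5)*(b - 4)*(b - 2)*(b + 2)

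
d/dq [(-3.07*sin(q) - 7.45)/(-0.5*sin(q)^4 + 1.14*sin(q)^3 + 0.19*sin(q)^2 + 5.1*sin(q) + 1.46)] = (-4.605*sin(q)^4 - 7.9004*sin(q)^3 + 26.0623*sin(q)^2 + 2.831*sin(q) + 33.5128)*cos(q)/(0.25*sin(q)^8 - 1.14*sin(q)^7 + 1.1096*sin(q)^6 - 4.6668*sin(q)^5 + 10.2041*sin(q)^4 + 5.2668*sin(q)^3 + 26.5648*sin(q)^2 + 14.892*sin(q) + 2.1316)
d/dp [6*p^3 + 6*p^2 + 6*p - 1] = 18*p^2 + 12*p + 6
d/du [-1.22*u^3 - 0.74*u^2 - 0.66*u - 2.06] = -3.66*u^2 - 1.48*u - 0.66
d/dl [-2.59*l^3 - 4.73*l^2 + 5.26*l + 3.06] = -7.77*l^2 - 9.46*l + 5.26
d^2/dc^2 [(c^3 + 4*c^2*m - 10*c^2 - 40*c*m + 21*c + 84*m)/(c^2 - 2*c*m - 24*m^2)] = 6*(12*m^2 - 20*m + 7)/(c^3 - 18*c^2*m + 108*c*m^2 - 216*m^3)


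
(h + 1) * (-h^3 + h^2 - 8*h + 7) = -h^4 - 7*h^2 - h + 7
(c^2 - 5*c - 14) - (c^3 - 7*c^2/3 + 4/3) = -c^3 + 10*c^2/3 - 5*c - 46/3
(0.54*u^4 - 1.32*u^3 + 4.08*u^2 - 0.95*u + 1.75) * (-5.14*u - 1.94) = -2.7756*u^5 + 5.7372*u^4 - 18.4104*u^3 - 3.0322*u^2 - 7.152*u - 3.395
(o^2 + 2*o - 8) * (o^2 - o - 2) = o^4 + o^3 - 12*o^2 + 4*o + 16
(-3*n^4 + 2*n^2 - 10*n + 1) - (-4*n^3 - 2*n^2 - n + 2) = -3*n^4 + 4*n^3 + 4*n^2 - 9*n - 1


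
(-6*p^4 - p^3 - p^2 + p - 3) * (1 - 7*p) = 42*p^5 + p^4 + 6*p^3 - 8*p^2 + 22*p - 3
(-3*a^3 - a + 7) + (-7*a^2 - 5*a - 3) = -3*a^3 - 7*a^2 - 6*a + 4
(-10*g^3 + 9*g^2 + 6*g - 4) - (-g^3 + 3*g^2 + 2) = -9*g^3 + 6*g^2 + 6*g - 6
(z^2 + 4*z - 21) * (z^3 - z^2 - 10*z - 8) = z^5 + 3*z^4 - 35*z^3 - 27*z^2 + 178*z + 168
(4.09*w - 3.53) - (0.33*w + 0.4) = 3.76*w - 3.93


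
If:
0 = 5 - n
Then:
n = 5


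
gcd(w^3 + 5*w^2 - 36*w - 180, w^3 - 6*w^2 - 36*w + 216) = w^2 - 36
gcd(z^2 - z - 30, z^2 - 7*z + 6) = z - 6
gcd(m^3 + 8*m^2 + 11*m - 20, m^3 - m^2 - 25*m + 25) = m^2 + 4*m - 5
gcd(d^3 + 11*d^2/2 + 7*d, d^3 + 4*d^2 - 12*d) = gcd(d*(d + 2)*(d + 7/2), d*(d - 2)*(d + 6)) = d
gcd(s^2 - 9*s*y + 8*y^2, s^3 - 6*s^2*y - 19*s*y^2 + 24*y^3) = s^2 - 9*s*y + 8*y^2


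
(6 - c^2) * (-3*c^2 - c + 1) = 3*c^4 + c^3 - 19*c^2 - 6*c + 6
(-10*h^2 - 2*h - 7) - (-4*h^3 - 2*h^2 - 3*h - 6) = 4*h^3 - 8*h^2 + h - 1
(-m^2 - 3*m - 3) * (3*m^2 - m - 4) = -3*m^4 - 8*m^3 - 2*m^2 + 15*m + 12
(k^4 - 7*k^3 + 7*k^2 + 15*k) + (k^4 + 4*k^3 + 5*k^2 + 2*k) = 2*k^4 - 3*k^3 + 12*k^2 + 17*k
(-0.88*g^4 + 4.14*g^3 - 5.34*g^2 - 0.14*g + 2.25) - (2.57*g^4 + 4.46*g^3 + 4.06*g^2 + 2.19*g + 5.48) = -3.45*g^4 - 0.32*g^3 - 9.4*g^2 - 2.33*g - 3.23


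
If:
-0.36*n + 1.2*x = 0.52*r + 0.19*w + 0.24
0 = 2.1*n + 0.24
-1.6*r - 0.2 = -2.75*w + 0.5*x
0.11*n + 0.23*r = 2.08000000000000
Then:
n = -0.11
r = 9.10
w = 6.29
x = 5.10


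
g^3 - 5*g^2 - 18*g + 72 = (g - 6)*(g - 3)*(g + 4)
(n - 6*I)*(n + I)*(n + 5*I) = n^3 + 31*n + 30*I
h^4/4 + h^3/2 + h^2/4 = h^2*(h/4 + 1/4)*(h + 1)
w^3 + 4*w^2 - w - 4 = (w - 1)*(w + 1)*(w + 4)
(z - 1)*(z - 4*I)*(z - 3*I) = z^3 - z^2 - 7*I*z^2 - 12*z + 7*I*z + 12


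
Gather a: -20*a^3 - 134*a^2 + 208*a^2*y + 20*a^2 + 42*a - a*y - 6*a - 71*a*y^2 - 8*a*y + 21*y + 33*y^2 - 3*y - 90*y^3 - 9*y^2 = -20*a^3 + a^2*(208*y - 114) + a*(-71*y^2 - 9*y + 36) - 90*y^3 + 24*y^2 + 18*y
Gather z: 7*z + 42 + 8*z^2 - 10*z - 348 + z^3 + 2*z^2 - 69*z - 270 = z^3 + 10*z^2 - 72*z - 576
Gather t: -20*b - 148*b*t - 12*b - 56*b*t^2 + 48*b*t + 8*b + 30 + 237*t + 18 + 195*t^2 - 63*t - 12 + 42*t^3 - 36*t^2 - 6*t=-24*b + 42*t^3 + t^2*(159 - 56*b) + t*(168 - 100*b) + 36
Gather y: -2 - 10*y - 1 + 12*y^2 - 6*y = 12*y^2 - 16*y - 3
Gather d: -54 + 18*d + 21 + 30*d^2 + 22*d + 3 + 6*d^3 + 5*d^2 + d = 6*d^3 + 35*d^2 + 41*d - 30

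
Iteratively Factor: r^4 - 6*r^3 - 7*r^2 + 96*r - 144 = (r - 4)*(r^3 - 2*r^2 - 15*r + 36) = (r - 4)*(r - 3)*(r^2 + r - 12) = (r - 4)*(r - 3)^2*(r + 4)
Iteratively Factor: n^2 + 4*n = (n)*(n + 4)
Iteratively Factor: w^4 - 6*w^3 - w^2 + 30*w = (w - 5)*(w^3 - w^2 - 6*w) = w*(w - 5)*(w^2 - w - 6) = w*(w - 5)*(w + 2)*(w - 3)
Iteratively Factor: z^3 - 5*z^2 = (z)*(z^2 - 5*z) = z^2*(z - 5)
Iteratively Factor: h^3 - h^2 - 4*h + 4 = (h - 1)*(h^2 - 4) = (h - 2)*(h - 1)*(h + 2)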